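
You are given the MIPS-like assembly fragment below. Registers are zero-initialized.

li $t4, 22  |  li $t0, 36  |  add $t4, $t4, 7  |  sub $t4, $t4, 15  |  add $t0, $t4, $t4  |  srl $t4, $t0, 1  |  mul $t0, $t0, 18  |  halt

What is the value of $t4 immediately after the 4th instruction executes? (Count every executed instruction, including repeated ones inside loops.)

li $t4, 22 → $t4=22
li $t0, 36 → $t0=36
add $t4, $t4, 7 → $t4=22+7=29
sub $t4, $t4, 15 → $t4=29-15=14
After step 4: $t4 = 14.

14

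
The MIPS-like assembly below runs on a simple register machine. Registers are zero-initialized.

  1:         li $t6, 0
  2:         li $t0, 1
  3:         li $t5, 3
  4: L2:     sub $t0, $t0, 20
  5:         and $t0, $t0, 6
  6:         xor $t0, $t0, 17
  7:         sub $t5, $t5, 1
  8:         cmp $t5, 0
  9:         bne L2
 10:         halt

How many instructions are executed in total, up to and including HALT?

after li $t6, 0: $t6=0
after li $t0, 1: $t0=1
after li $t5, 3: $t5=3
after sub $t0, $t0, 20: $t0=1-20=-19
after and $t0, $t0, 6: $t0=(-19)&6=4
after xor $t0, $t0, 17: $t0=4^17=21
after sub $t5, $t5, 1: $t5=3-1=2
cmp $t5, 0  (cmp 2,0)
bne L2: taken
after sub $t0, $t0, 20: $t0=21-20=1
after and $t0, $t0, 6: $t0=1&6=0
after xor $t0, $t0, 17: $t0=0^17=17
after sub $t5, $t5, 1: $t5=2-1=1
cmp $t5, 0  (cmp 1,0)
bne L2: taken
after sub $t0, $t0, 20: $t0=17-20=-3
after and $t0, $t0, 6: $t0=(-3)&6=4
after xor $t0, $t0, 17: $t0=4^17=21
after sub $t5, $t5, 1: $t5=1-1=0
cmp $t5, 0  (cmp 0,0)
bne L2: not taken
halt.
Total executed instructions: 22.

22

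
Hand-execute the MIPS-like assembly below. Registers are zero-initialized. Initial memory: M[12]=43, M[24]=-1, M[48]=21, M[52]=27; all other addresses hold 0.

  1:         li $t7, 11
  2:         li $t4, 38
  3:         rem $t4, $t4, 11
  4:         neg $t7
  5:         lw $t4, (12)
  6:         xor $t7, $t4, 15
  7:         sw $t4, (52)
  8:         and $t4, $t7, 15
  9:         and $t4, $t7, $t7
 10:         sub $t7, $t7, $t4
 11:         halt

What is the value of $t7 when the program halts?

after li $t7, 11: $t7=11
after li $t4, 38: $t4=38
after rem $t4, $t4, 11: $t4=38%11=5
after neg $t7: $t7=-(11)=-11
after lw $t4, (12): $t4=M[12]=43
after xor $t7, $t4, 15: $t7=43^15=36
sw $t4, (52) → M[52]=43
after and $t4, $t7, 15: $t4=36&15=4
after and $t4, $t7, $t7: $t4=36&36=36
after sub $t7, $t7, $t4: $t7=36-36=0
halt.

0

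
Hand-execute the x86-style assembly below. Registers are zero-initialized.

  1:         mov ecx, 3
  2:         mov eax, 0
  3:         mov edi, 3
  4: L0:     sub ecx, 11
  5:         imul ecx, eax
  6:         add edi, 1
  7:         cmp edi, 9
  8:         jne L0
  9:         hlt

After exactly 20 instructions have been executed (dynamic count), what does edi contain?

6

ecx=3
eax=0
edi=3
ecx=3-11=-8
ecx=(-8)*0=0
edi=3+1=4
cmp edi, 9  (cmp 4,9)
jne L0: taken
ecx=0-11=-11
ecx=(-11)*0=0
edi=4+1=5
cmp edi, 9  (cmp 5,9)
jne L0: taken
ecx=0-11=-11
ecx=(-11)*0=0
edi=5+1=6
cmp edi, 9  (cmp 6,9)
jne L0: taken
ecx=0-11=-11
ecx=(-11)*0=0
After step 20: edi = 6.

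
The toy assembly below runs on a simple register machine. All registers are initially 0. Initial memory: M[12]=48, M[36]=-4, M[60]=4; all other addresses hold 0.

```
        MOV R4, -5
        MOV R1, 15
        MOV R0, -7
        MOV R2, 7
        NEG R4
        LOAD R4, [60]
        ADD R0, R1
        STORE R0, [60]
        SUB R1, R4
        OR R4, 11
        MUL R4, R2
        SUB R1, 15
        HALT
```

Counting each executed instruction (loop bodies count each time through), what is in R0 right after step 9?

8

R4=-5
R1=15
R0=-7
R2=7
R4=-(-5)=5
R4=M[60]=4
R0=(-7)+15=8
STORE R0, [60] → M[60]=8
R1=15-4=11
After step 9: R0 = 8.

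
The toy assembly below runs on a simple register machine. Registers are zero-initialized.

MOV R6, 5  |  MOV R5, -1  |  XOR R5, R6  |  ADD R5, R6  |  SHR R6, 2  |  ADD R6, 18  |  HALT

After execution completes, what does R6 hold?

MOV R6, 5 → R6=5
MOV R5, -1 → R5=-1
XOR R5, R6 → R5=(-1)^5=-6
ADD R5, R6 → R5=(-6)+5=-1
SHR R6, 2 → R6=5>>2=1
ADD R6, 18 → R6=1+18=19
halt.

19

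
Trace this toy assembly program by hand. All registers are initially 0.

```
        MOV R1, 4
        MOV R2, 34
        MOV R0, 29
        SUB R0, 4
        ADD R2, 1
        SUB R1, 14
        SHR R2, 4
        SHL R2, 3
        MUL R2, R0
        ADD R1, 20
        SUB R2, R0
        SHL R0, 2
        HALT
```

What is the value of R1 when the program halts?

10

after MOV R1, 4: R1=4
after MOV R2, 34: R2=34
after MOV R0, 29: R0=29
after SUB R0, 4: R0=29-4=25
after ADD R2, 1: R2=34+1=35
after SUB R1, 14: R1=4-14=-10
after SHR R2, 4: R2=35>>4=2
after SHL R2, 3: R2=2<<3=16
after MUL R2, R0: R2=16*25=400
after ADD R1, 20: R1=(-10)+20=10
after SUB R2, R0: R2=400-25=375
after SHL R0, 2: R0=25<<2=100
halt.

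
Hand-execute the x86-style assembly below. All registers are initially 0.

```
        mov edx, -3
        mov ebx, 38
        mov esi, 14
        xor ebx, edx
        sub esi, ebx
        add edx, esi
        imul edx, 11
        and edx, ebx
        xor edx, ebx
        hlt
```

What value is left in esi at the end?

after mov edx, -3: edx=-3
after mov ebx, 38: ebx=38
after mov esi, 14: esi=14
after xor ebx, edx: ebx=38^(-3)=-37
after sub esi, ebx: esi=14-(-37)=51
after add edx, esi: edx=(-3)+51=48
after imul edx, 11: edx=48*11=528
after and edx, ebx: edx=528&(-37)=528
after xor edx, ebx: edx=528^(-37)=-565
halt.

51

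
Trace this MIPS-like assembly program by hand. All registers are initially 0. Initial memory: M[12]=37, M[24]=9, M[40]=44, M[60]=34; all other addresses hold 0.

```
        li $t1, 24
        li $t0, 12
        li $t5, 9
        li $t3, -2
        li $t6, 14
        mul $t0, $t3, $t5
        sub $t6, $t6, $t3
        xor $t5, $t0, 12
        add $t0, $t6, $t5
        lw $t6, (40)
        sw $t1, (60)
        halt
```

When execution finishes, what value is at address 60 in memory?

24

li $t1, 24 → $t1=24
li $t0, 12 → $t0=12
li $t5, 9 → $t5=9
li $t3, -2 → $t3=-2
li $t6, 14 → $t6=14
mul $t0, $t3, $t5 → $t0=(-2)*9=-18
sub $t6, $t6, $t3 → $t6=14-(-2)=16
xor $t5, $t0, 12 → $t5=(-18)^12=-30
add $t0, $t6, $t5 → $t0=16+(-30)=-14
lw $t6, (40) → $t6=M[40]=44
sw $t1, (60) → M[60]=24
halt.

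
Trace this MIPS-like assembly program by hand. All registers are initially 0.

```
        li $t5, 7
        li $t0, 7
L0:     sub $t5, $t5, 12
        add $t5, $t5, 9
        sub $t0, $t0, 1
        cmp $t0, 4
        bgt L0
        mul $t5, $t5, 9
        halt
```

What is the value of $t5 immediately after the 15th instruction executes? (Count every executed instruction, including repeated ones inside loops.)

$t5=7
$t0=7
$t5=7-12=-5
$t5=(-5)+9=4
$t0=7-1=6
cmp $t0, 4  (cmp 6,4)
bgt L0: taken
$t5=4-12=-8
$t5=(-8)+9=1
$t0=6-1=5
cmp $t0, 4  (cmp 5,4)
bgt L0: taken
$t5=1-12=-11
$t5=(-11)+9=-2
$t0=5-1=4
After step 15: $t5 = -2.

-2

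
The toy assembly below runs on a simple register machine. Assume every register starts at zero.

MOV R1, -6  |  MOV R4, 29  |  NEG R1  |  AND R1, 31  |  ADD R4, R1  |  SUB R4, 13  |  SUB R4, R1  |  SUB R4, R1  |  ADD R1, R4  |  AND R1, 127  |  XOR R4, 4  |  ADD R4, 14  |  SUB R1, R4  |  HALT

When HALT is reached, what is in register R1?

R1=-6
R4=29
R1=-(-6)=6
R1=6&31=6
R4=29+6=35
R4=35-13=22
R4=22-6=16
R4=16-6=10
R1=6+10=16
R1=16&127=16
R4=10^4=14
R4=14+14=28
R1=16-28=-12
halt.

-12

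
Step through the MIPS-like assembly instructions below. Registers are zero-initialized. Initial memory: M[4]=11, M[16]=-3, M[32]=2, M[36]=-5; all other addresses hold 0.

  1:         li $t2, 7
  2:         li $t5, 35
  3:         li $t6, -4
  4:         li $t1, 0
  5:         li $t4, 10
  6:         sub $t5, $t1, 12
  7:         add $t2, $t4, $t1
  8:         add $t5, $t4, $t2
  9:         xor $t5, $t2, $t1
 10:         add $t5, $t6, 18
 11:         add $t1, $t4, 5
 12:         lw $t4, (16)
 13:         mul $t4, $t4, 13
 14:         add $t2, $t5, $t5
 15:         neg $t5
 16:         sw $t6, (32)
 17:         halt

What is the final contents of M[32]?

-4

li $t2, 7 → $t2=7
li $t5, 35 → $t5=35
li $t6, -4 → $t6=-4
li $t1, 0 → $t1=0
li $t4, 10 → $t4=10
sub $t5, $t1, 12 → $t5=0-12=-12
add $t2, $t4, $t1 → $t2=10+0=10
add $t5, $t4, $t2 → $t5=10+10=20
xor $t5, $t2, $t1 → $t5=10^0=10
add $t5, $t6, 18 → $t5=(-4)+18=14
add $t1, $t4, 5 → $t1=10+5=15
lw $t4, (16) → $t4=M[16]=-3
mul $t4, $t4, 13 → $t4=(-3)*13=-39
add $t2, $t5, $t5 → $t2=14+14=28
neg $t5 → $t5=-(14)=-14
sw $t6, (32) → M[32]=-4
halt.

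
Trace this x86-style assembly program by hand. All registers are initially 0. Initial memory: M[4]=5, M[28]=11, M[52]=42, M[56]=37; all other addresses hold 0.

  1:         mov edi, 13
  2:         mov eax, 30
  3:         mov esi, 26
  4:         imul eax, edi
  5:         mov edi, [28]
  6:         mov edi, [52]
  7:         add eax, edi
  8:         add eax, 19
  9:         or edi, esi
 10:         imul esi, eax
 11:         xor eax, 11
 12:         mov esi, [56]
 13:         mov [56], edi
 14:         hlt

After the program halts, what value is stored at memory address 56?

after mov edi, 13: edi=13
after mov eax, 30: eax=30
after mov esi, 26: esi=26
after imul eax, edi: eax=30*13=390
after mov edi, [28]: edi=M[28]=11
after mov edi, [52]: edi=M[52]=42
after add eax, edi: eax=390+42=432
after add eax, 19: eax=432+19=451
after or edi, esi: edi=42|26=58
after imul esi, eax: esi=26*451=11726
after xor eax, 11: eax=451^11=456
after mov esi, [56]: esi=M[56]=37
mov [56], edi → M[56]=58
halt.

58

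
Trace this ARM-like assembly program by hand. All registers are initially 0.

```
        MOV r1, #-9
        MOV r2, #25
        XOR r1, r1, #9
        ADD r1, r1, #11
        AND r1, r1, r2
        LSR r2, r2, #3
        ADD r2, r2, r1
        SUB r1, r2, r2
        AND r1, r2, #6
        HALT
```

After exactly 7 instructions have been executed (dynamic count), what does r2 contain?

after MOV r1, #-9: r1=-9
after MOV r2, #25: r2=25
after XOR r1, r1, #9: r1=(-9)^9=-2
after ADD r1, r1, #11: r1=(-2)+11=9
after AND r1, r1, r2: r1=9&25=9
after LSR r2, r2, #3: r2=25>>3=3
after ADD r2, r2, r1: r2=3+9=12
After step 7: r2 = 12.

12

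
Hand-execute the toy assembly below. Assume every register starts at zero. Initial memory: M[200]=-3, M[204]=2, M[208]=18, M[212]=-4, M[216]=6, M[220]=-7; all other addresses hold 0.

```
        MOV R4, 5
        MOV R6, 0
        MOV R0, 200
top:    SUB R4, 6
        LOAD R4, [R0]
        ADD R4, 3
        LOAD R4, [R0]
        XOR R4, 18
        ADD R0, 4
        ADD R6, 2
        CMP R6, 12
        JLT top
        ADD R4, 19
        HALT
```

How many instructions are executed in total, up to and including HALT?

59

R4=5
R6=0
R0=200
R4=5-6=-1
R4=M[200]=-3
R4=(-3)+3=0
R4=M[200]=-3
R4=(-3)^18=-17
R0=200+4=204
R6=0+2=2
CMP R6, 12  (cmp 2,12)
JLT top: taken
R4=(-17)-6=-23
R4=M[204]=2
R4=2+3=5
R4=M[204]=2
R4=2^18=16
R0=204+4=208
R6=2+2=4
CMP R6, 12  (cmp 4,12)
JLT top: taken
R4=16-6=10
R4=M[208]=18
R4=18+3=21
R4=M[208]=18
R4=18^18=0
R0=208+4=212
R6=4+2=6
CMP R6, 12  (cmp 6,12)
JLT top: taken
R4=0-6=-6
R4=M[212]=-4
R4=(-4)+3=-1
R4=M[212]=-4
R4=(-4)^18=-18
R0=212+4=216
R6=6+2=8
CMP R6, 12  (cmp 8,12)
JLT top: taken
R4=(-18)-6=-24
R4=M[216]=6
R4=6+3=9
R4=M[216]=6
R4=6^18=20
R0=216+4=220
R6=8+2=10
CMP R6, 12  (cmp 10,12)
JLT top: taken
R4=20-6=14
R4=M[220]=-7
R4=(-7)+3=-4
R4=M[220]=-7
R4=(-7)^18=-21
R0=220+4=224
R6=10+2=12
CMP R6, 12  (cmp 12,12)
JLT top: not taken
R4=(-21)+19=-2
halt.
Total executed instructions: 59.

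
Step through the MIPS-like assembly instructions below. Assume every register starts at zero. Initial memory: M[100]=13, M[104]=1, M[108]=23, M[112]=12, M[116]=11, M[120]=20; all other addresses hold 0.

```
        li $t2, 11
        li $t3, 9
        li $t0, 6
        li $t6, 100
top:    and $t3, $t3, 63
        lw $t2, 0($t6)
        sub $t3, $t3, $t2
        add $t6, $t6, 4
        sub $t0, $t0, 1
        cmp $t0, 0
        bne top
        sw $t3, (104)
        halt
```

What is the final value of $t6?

124

after li $t2, 11: $t2=11
after li $t3, 9: $t3=9
after li $t0, 6: $t0=6
after li $t6, 100: $t6=100
after and $t3, $t3, 63: $t3=9&63=9
after lw $t2, 0($t6): $t2=M[100]=13
after sub $t3, $t3, $t2: $t3=9-13=-4
after add $t6, $t6, 4: $t6=100+4=104
after sub $t0, $t0, 1: $t0=6-1=5
cmp $t0, 0  (cmp 5,0)
bne top: taken
after and $t3, $t3, 63: $t3=(-4)&63=60
after lw $t2, 0($t6): $t2=M[104]=1
after sub $t3, $t3, $t2: $t3=60-1=59
after add $t6, $t6, 4: $t6=104+4=108
after sub $t0, $t0, 1: $t0=5-1=4
cmp $t0, 0  (cmp 4,0)
bne top: taken
after and $t3, $t3, 63: $t3=59&63=59
after lw $t2, 0($t6): $t2=M[108]=23
after sub $t3, $t3, $t2: $t3=59-23=36
after add $t6, $t6, 4: $t6=108+4=112
after sub $t0, $t0, 1: $t0=4-1=3
cmp $t0, 0  (cmp 3,0)
bne top: taken
after and $t3, $t3, 63: $t3=36&63=36
after lw $t2, 0($t6): $t2=M[112]=12
after sub $t3, $t3, $t2: $t3=36-12=24
after add $t6, $t6, 4: $t6=112+4=116
after sub $t0, $t0, 1: $t0=3-1=2
cmp $t0, 0  (cmp 2,0)
bne top: taken
after and $t3, $t3, 63: $t3=24&63=24
after lw $t2, 0($t6): $t2=M[116]=11
after sub $t3, $t3, $t2: $t3=24-11=13
after add $t6, $t6, 4: $t6=116+4=120
after sub $t0, $t0, 1: $t0=2-1=1
cmp $t0, 0  (cmp 1,0)
bne top: taken
after and $t3, $t3, 63: $t3=13&63=13
after lw $t2, 0($t6): $t2=M[120]=20
after sub $t3, $t3, $t2: $t3=13-20=-7
after add $t6, $t6, 4: $t6=120+4=124
after sub $t0, $t0, 1: $t0=1-1=0
cmp $t0, 0  (cmp 0,0)
bne top: not taken
sw $t3, (104) → M[104]=-7
halt.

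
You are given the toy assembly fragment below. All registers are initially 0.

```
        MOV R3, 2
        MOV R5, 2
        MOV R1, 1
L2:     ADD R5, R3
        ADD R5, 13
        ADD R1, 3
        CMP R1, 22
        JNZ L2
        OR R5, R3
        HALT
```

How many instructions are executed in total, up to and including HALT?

MOV R3, 2 → R3=2
MOV R5, 2 → R5=2
MOV R1, 1 → R1=1
ADD R5, R3 → R5=2+2=4
ADD R5, 13 → R5=4+13=17
ADD R1, 3 → R1=1+3=4
CMP R1, 22  (cmp 4,22)
JNZ L2: taken
ADD R5, R3 → R5=17+2=19
ADD R5, 13 → R5=19+13=32
ADD R1, 3 → R1=4+3=7
CMP R1, 22  (cmp 7,22)
JNZ L2: taken
ADD R5, R3 → R5=32+2=34
ADD R5, 13 → R5=34+13=47
ADD R1, 3 → R1=7+3=10
CMP R1, 22  (cmp 10,22)
JNZ L2: taken
ADD R5, R3 → R5=47+2=49
ADD R5, 13 → R5=49+13=62
ADD R1, 3 → R1=10+3=13
CMP R1, 22  (cmp 13,22)
JNZ L2: taken
ADD R5, R3 → R5=62+2=64
ADD R5, 13 → R5=64+13=77
ADD R1, 3 → R1=13+3=16
CMP R1, 22  (cmp 16,22)
JNZ L2: taken
ADD R5, R3 → R5=77+2=79
ADD R5, 13 → R5=79+13=92
ADD R1, 3 → R1=16+3=19
CMP R1, 22  (cmp 19,22)
JNZ L2: taken
ADD R5, R3 → R5=92+2=94
ADD R5, 13 → R5=94+13=107
ADD R1, 3 → R1=19+3=22
CMP R1, 22  (cmp 22,22)
JNZ L2: not taken
OR R5, R3 → R5=107|2=107
halt.
Total executed instructions: 40.

40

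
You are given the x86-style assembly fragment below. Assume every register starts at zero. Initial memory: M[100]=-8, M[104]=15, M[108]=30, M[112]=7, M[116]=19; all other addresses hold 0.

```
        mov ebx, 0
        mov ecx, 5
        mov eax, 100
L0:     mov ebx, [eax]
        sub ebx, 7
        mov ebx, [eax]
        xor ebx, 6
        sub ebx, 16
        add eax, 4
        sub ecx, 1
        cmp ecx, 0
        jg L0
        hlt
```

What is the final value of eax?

ebx=0
ecx=5
eax=100
ebx=M[100]=-8
ebx=(-8)-7=-15
ebx=M[100]=-8
ebx=(-8)^6=-2
ebx=(-2)-16=-18
eax=100+4=104
ecx=5-1=4
cmp ecx, 0  (cmp 4,0)
jg L0: taken
ebx=M[104]=15
ebx=15-7=8
ebx=M[104]=15
ebx=15^6=9
ebx=9-16=-7
eax=104+4=108
ecx=4-1=3
cmp ecx, 0  (cmp 3,0)
jg L0: taken
ebx=M[108]=30
ebx=30-7=23
ebx=M[108]=30
ebx=30^6=24
ebx=24-16=8
eax=108+4=112
ecx=3-1=2
cmp ecx, 0  (cmp 2,0)
jg L0: taken
ebx=M[112]=7
ebx=7-7=0
ebx=M[112]=7
ebx=7^6=1
ebx=1-16=-15
eax=112+4=116
ecx=2-1=1
cmp ecx, 0  (cmp 1,0)
jg L0: taken
ebx=M[116]=19
ebx=19-7=12
ebx=M[116]=19
ebx=19^6=21
ebx=21-16=5
eax=116+4=120
ecx=1-1=0
cmp ecx, 0  (cmp 0,0)
jg L0: not taken
halt.

120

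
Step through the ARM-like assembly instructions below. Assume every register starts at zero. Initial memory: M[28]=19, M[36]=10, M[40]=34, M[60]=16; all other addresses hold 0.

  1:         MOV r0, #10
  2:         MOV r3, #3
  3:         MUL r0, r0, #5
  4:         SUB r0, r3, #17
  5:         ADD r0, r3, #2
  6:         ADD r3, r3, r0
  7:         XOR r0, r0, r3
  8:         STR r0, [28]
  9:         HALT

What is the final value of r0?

13

r0=10
r3=3
r0=10*5=50
r0=3-17=-14
r0=3+2=5
r3=3+5=8
r0=5^8=13
STR r0, [28] → M[28]=13
halt.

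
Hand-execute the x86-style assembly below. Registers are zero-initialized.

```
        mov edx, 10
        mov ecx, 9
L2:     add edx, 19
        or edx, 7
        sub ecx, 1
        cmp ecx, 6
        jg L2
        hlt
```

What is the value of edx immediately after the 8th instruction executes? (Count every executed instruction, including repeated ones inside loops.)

after mov edx, 10: edx=10
after mov ecx, 9: ecx=9
after add edx, 19: edx=10+19=29
after or edx, 7: edx=29|7=31
after sub ecx, 1: ecx=9-1=8
cmp ecx, 6  (cmp 8,6)
jg L2: taken
after add edx, 19: edx=31+19=50
After step 8: edx = 50.

50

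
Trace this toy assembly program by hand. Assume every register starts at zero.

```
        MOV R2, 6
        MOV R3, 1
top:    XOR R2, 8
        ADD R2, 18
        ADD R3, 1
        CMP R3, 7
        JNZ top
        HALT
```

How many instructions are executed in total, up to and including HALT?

33

R2=6
R3=1
R2=6^8=14
R2=14+18=32
R3=1+1=2
CMP R3, 7  (cmp 2,7)
JNZ top: taken
R2=32^8=40
R2=40+18=58
R3=2+1=3
CMP R3, 7  (cmp 3,7)
JNZ top: taken
R2=58^8=50
R2=50+18=68
R3=3+1=4
CMP R3, 7  (cmp 4,7)
JNZ top: taken
R2=68^8=76
R2=76+18=94
R3=4+1=5
CMP R3, 7  (cmp 5,7)
JNZ top: taken
R2=94^8=86
R2=86+18=104
R3=5+1=6
CMP R3, 7  (cmp 6,7)
JNZ top: taken
R2=104^8=96
R2=96+18=114
R3=6+1=7
CMP R3, 7  (cmp 7,7)
JNZ top: not taken
halt.
Total executed instructions: 33.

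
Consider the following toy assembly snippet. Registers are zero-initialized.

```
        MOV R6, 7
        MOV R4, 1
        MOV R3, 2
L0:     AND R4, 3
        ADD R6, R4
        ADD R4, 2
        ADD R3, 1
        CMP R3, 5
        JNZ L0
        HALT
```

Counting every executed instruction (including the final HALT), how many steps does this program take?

MOV R6, 7 → R6=7
MOV R4, 1 → R4=1
MOV R3, 2 → R3=2
AND R4, 3 → R4=1&3=1
ADD R6, R4 → R6=7+1=8
ADD R4, 2 → R4=1+2=3
ADD R3, 1 → R3=2+1=3
CMP R3, 5  (cmp 3,5)
JNZ L0: taken
AND R4, 3 → R4=3&3=3
ADD R6, R4 → R6=8+3=11
ADD R4, 2 → R4=3+2=5
ADD R3, 1 → R3=3+1=4
CMP R3, 5  (cmp 4,5)
JNZ L0: taken
AND R4, 3 → R4=5&3=1
ADD R6, R4 → R6=11+1=12
ADD R4, 2 → R4=1+2=3
ADD R3, 1 → R3=4+1=5
CMP R3, 5  (cmp 5,5)
JNZ L0: not taken
halt.
Total executed instructions: 22.

22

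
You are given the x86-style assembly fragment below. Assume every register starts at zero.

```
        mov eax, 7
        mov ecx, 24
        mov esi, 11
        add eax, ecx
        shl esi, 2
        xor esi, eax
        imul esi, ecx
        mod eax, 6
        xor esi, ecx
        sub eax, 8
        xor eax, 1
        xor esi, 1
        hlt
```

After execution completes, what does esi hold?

mov eax, 7 → eax=7
mov ecx, 24 → ecx=24
mov esi, 11 → esi=11
add eax, ecx → eax=7+24=31
shl esi, 2 → esi=11<<2=44
xor esi, eax → esi=44^31=51
imul esi, ecx → esi=51*24=1224
mod eax, 6 → eax=31%6=1
xor esi, ecx → esi=1224^24=1232
sub eax, 8 → eax=1-8=-7
xor eax, 1 → eax=(-7)^1=-8
xor esi, 1 → esi=1232^1=1233
halt.

1233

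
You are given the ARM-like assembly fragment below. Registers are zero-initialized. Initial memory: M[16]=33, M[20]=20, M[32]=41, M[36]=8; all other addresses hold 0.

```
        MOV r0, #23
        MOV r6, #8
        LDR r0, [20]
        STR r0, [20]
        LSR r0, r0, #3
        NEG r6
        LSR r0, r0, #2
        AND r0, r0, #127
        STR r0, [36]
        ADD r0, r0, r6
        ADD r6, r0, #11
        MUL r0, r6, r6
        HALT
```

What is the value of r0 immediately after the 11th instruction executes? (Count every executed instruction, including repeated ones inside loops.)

after MOV r0, #23: r0=23
after MOV r6, #8: r6=8
after LDR r0, [20]: r0=M[20]=20
STR r0, [20] → M[20]=20
after LSR r0, r0, #3: r0=20>>3=2
after NEG r6: r6=-(8)=-8
after LSR r0, r0, #2: r0=2>>2=0
after AND r0, r0, #127: r0=0&127=0
STR r0, [36] → M[36]=0
after ADD r0, r0, r6: r0=0+(-8)=-8
after ADD r6, r0, #11: r6=(-8)+11=3
After step 11: r0 = -8.

-8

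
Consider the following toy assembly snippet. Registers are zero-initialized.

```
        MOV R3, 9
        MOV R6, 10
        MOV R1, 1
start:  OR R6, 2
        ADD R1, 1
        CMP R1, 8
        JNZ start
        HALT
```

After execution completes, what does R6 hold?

10

after MOV R3, 9: R3=9
after MOV R6, 10: R6=10
after MOV R1, 1: R1=1
after OR R6, 2: R6=10|2=10
after ADD R1, 1: R1=1+1=2
CMP R1, 8  (cmp 2,8)
JNZ start: taken
after OR R6, 2: R6=10|2=10
after ADD R1, 1: R1=2+1=3
CMP R1, 8  (cmp 3,8)
JNZ start: taken
after OR R6, 2: R6=10|2=10
after ADD R1, 1: R1=3+1=4
CMP R1, 8  (cmp 4,8)
JNZ start: taken
after OR R6, 2: R6=10|2=10
after ADD R1, 1: R1=4+1=5
CMP R1, 8  (cmp 5,8)
JNZ start: taken
after OR R6, 2: R6=10|2=10
after ADD R1, 1: R1=5+1=6
CMP R1, 8  (cmp 6,8)
JNZ start: taken
after OR R6, 2: R6=10|2=10
after ADD R1, 1: R1=6+1=7
CMP R1, 8  (cmp 7,8)
JNZ start: taken
after OR R6, 2: R6=10|2=10
after ADD R1, 1: R1=7+1=8
CMP R1, 8  (cmp 8,8)
JNZ start: not taken
halt.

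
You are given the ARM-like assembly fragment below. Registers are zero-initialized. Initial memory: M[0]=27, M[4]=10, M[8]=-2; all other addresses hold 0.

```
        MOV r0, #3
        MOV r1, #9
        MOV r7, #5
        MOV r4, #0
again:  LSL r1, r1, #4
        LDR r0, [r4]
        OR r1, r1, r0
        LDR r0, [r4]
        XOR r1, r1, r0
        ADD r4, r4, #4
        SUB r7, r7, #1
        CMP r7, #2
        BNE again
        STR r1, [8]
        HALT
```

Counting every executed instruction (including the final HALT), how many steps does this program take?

33

MOV r0, #3 → r0=3
MOV r1, #9 → r1=9
MOV r7, #5 → r7=5
MOV r4, #0 → r4=0
LSL r1, r1, #4 → r1=9<<4=144
LDR r0, [r4] → r0=M[0]=27
OR r1, r1, r0 → r1=144|27=155
LDR r0, [r4] → r0=M[0]=27
XOR r1, r1, r0 → r1=155^27=128
ADD r4, r4, #4 → r4=0+4=4
SUB r7, r7, #1 → r7=5-1=4
CMP r7, #2  (cmp 4,2)
BNE again: taken
LSL r1, r1, #4 → r1=128<<4=2048
LDR r0, [r4] → r0=M[4]=10
OR r1, r1, r0 → r1=2048|10=2058
LDR r0, [r4] → r0=M[4]=10
XOR r1, r1, r0 → r1=2058^10=2048
ADD r4, r4, #4 → r4=4+4=8
SUB r7, r7, #1 → r7=4-1=3
CMP r7, #2  (cmp 3,2)
BNE again: taken
LSL r1, r1, #4 → r1=2048<<4=32768
LDR r0, [r4] → r0=M[8]=-2
OR r1, r1, r0 → r1=32768|(-2)=-2
LDR r0, [r4] → r0=M[8]=-2
XOR r1, r1, r0 → r1=(-2)^(-2)=0
ADD r4, r4, #4 → r4=8+4=12
SUB r7, r7, #1 → r7=3-1=2
CMP r7, #2  (cmp 2,2)
BNE again: not taken
STR r1, [8] → M[8]=0
halt.
Total executed instructions: 33.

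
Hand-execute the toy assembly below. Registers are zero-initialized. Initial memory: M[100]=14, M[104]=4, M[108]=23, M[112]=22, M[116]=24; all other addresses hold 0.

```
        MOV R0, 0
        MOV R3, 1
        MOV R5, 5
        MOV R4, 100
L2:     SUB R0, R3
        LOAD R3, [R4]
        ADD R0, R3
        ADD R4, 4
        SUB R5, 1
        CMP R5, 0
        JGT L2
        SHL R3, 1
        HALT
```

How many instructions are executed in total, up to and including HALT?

R0=0
R3=1
R5=5
R4=100
R0=0-1=-1
R3=M[100]=14
R0=(-1)+14=13
R4=100+4=104
R5=5-1=4
CMP R5, 0  (cmp 4,0)
JGT L2: taken
R0=13-14=-1
R3=M[104]=4
R0=(-1)+4=3
R4=104+4=108
R5=4-1=3
CMP R5, 0  (cmp 3,0)
JGT L2: taken
R0=3-4=-1
R3=M[108]=23
R0=(-1)+23=22
R4=108+4=112
R5=3-1=2
CMP R5, 0  (cmp 2,0)
JGT L2: taken
R0=22-23=-1
R3=M[112]=22
R0=(-1)+22=21
R4=112+4=116
R5=2-1=1
CMP R5, 0  (cmp 1,0)
JGT L2: taken
R0=21-22=-1
R3=M[116]=24
R0=(-1)+24=23
R4=116+4=120
R5=1-1=0
CMP R5, 0  (cmp 0,0)
JGT L2: not taken
R3=24<<1=48
halt.
Total executed instructions: 41.

41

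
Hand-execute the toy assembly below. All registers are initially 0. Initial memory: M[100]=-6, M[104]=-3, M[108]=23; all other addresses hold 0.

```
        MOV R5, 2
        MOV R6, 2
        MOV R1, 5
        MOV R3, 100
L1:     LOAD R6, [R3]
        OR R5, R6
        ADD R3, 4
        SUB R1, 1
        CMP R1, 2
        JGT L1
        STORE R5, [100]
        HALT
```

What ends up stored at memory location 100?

MOV R5, 2 → R5=2
MOV R6, 2 → R6=2
MOV R1, 5 → R1=5
MOV R3, 100 → R3=100
LOAD R6, [R3] → R6=M[100]=-6
OR R5, R6 → R5=2|(-6)=-6
ADD R3, 4 → R3=100+4=104
SUB R1, 1 → R1=5-1=4
CMP R1, 2  (cmp 4,2)
JGT L1: taken
LOAD R6, [R3] → R6=M[104]=-3
OR R5, R6 → R5=(-6)|(-3)=-1
ADD R3, 4 → R3=104+4=108
SUB R1, 1 → R1=4-1=3
CMP R1, 2  (cmp 3,2)
JGT L1: taken
LOAD R6, [R3] → R6=M[108]=23
OR R5, R6 → R5=(-1)|23=-1
ADD R3, 4 → R3=108+4=112
SUB R1, 1 → R1=3-1=2
CMP R1, 2  (cmp 2,2)
JGT L1: not taken
STORE R5, [100] → M[100]=-1
halt.

-1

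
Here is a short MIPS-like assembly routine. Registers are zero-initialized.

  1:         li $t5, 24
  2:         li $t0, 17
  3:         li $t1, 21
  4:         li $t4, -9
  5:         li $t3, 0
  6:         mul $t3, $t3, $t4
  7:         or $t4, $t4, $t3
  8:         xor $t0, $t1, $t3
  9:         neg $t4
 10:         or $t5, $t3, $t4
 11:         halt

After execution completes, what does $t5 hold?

after li $t5, 24: $t5=24
after li $t0, 17: $t0=17
after li $t1, 21: $t1=21
after li $t4, -9: $t4=-9
after li $t3, 0: $t3=0
after mul $t3, $t3, $t4: $t3=0*(-9)=0
after or $t4, $t4, $t3: $t4=(-9)|0=-9
after xor $t0, $t1, $t3: $t0=21^0=21
after neg $t4: $t4=-(-9)=9
after or $t5, $t3, $t4: $t5=0|9=9
halt.

9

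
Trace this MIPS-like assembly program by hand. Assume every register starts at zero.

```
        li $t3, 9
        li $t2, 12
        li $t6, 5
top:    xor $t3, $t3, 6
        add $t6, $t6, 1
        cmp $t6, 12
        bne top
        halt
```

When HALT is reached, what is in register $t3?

after li $t3, 9: $t3=9
after li $t2, 12: $t2=12
after li $t6, 5: $t6=5
after xor $t3, $t3, 6: $t3=9^6=15
after add $t6, $t6, 1: $t6=5+1=6
cmp $t6, 12  (cmp 6,12)
bne top: taken
after xor $t3, $t3, 6: $t3=15^6=9
after add $t6, $t6, 1: $t6=6+1=7
cmp $t6, 12  (cmp 7,12)
bne top: taken
after xor $t3, $t3, 6: $t3=9^6=15
after add $t6, $t6, 1: $t6=7+1=8
cmp $t6, 12  (cmp 8,12)
bne top: taken
after xor $t3, $t3, 6: $t3=15^6=9
after add $t6, $t6, 1: $t6=8+1=9
cmp $t6, 12  (cmp 9,12)
bne top: taken
after xor $t3, $t3, 6: $t3=9^6=15
after add $t6, $t6, 1: $t6=9+1=10
cmp $t6, 12  (cmp 10,12)
bne top: taken
after xor $t3, $t3, 6: $t3=15^6=9
after add $t6, $t6, 1: $t6=10+1=11
cmp $t6, 12  (cmp 11,12)
bne top: taken
after xor $t3, $t3, 6: $t3=9^6=15
after add $t6, $t6, 1: $t6=11+1=12
cmp $t6, 12  (cmp 12,12)
bne top: not taken
halt.

15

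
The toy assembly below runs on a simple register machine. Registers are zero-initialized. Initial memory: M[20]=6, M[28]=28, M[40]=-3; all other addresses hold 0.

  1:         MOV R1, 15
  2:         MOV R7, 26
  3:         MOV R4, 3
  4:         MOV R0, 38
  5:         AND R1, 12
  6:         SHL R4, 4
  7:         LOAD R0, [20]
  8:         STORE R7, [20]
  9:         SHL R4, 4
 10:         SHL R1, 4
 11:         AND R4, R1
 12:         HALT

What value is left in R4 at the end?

MOV R1, 15 → R1=15
MOV R7, 26 → R7=26
MOV R4, 3 → R4=3
MOV R0, 38 → R0=38
AND R1, 12 → R1=15&12=12
SHL R4, 4 → R4=3<<4=48
LOAD R0, [20] → R0=M[20]=6
STORE R7, [20] → M[20]=26
SHL R4, 4 → R4=48<<4=768
SHL R1, 4 → R1=12<<4=192
AND R4, R1 → R4=768&192=0
halt.

0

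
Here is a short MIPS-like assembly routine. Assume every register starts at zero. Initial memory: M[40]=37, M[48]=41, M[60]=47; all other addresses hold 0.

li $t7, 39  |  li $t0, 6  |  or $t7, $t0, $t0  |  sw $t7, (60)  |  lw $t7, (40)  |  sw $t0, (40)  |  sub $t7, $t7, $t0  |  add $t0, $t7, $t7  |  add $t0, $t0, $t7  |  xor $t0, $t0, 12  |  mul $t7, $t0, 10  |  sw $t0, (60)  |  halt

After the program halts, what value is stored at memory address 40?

after li $t7, 39: $t7=39
after li $t0, 6: $t0=6
after or $t7, $t0, $t0: $t7=6|6=6
sw $t7, (60) → M[60]=6
after lw $t7, (40): $t7=M[40]=37
sw $t0, (40) → M[40]=6
after sub $t7, $t7, $t0: $t7=37-6=31
after add $t0, $t7, $t7: $t0=31+31=62
after add $t0, $t0, $t7: $t0=62+31=93
after xor $t0, $t0, 12: $t0=93^12=81
after mul $t7, $t0, 10: $t7=81*10=810
sw $t0, (60) → M[60]=81
halt.

6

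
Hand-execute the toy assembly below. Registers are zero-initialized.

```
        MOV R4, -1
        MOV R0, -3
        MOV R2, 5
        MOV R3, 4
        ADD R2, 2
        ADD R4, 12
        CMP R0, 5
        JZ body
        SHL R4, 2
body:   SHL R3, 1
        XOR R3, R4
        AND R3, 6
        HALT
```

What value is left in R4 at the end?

44

MOV R4, -1 → R4=-1
MOV R0, -3 → R0=-3
MOV R2, 5 → R2=5
MOV R3, 4 → R3=4
ADD R2, 2 → R2=5+2=7
ADD R4, 12 → R4=(-1)+12=11
CMP R0, 5  (cmp -3,5)
JZ body: not taken
SHL R4, 2 → R4=11<<2=44
SHL R3, 1 → R3=4<<1=8
XOR R3, R4 → R3=8^44=36
AND R3, 6 → R3=36&6=4
halt.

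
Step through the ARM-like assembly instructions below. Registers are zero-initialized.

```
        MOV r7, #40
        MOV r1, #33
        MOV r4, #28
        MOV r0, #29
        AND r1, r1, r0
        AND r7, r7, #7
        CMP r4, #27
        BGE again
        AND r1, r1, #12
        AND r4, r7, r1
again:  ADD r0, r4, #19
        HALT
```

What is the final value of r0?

47

r7=40
r1=33
r4=28
r0=29
r1=33&29=1
r7=40&7=0
CMP r4, #27  (cmp 28,27)
BGE again: taken
r0=28+19=47
halt.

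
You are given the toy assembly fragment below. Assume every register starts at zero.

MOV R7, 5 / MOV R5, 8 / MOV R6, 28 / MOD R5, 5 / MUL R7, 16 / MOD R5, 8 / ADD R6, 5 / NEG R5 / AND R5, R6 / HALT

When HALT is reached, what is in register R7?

MOV R7, 5 → R7=5
MOV R5, 8 → R5=8
MOV R6, 28 → R6=28
MOD R5, 5 → R5=8%5=3
MUL R7, 16 → R7=5*16=80
MOD R5, 8 → R5=3%8=3
ADD R6, 5 → R6=28+5=33
NEG R5 → R5=-(3)=-3
AND R5, R6 → R5=(-3)&33=33
halt.

80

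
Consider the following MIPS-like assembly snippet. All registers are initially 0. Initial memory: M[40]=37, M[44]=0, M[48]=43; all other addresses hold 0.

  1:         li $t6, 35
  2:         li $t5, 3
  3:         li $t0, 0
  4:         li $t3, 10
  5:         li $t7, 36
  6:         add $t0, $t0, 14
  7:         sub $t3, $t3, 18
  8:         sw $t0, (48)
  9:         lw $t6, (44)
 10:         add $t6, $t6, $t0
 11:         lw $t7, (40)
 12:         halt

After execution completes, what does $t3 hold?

$t6=35
$t5=3
$t0=0
$t3=10
$t7=36
$t0=0+14=14
$t3=10-18=-8
sw $t0, (48) → M[48]=14
$t6=M[44]=0
$t6=0+14=14
$t7=M[40]=37
halt.

-8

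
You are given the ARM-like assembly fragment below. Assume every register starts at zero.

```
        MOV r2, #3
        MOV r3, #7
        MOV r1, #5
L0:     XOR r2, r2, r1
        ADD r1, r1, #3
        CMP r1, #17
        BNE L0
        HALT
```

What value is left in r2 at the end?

11

r2=3
r3=7
r1=5
r2=3^5=6
r1=5+3=8
CMP r1, #17  (cmp 8,17)
BNE L0: taken
r2=6^8=14
r1=8+3=11
CMP r1, #17  (cmp 11,17)
BNE L0: taken
r2=14^11=5
r1=11+3=14
CMP r1, #17  (cmp 14,17)
BNE L0: taken
r2=5^14=11
r1=14+3=17
CMP r1, #17  (cmp 17,17)
BNE L0: not taken
halt.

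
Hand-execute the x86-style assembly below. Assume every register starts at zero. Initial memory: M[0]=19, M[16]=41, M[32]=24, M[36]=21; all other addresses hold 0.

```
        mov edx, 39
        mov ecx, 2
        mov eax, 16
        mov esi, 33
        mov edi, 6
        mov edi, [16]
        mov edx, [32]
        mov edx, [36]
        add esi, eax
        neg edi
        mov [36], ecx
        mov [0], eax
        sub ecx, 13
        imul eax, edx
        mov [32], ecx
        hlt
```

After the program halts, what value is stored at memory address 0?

16

edx=39
ecx=2
eax=16
esi=33
edi=6
edi=M[16]=41
edx=M[32]=24
edx=M[36]=21
esi=33+16=49
edi=-(41)=-41
mov [36], ecx → M[36]=2
mov [0], eax → M[0]=16
ecx=2-13=-11
eax=16*21=336
mov [32], ecx → M[32]=-11
halt.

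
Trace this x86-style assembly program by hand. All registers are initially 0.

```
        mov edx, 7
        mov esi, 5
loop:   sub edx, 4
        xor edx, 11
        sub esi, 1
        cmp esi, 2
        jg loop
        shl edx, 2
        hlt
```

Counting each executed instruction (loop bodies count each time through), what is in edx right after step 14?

0

mov edx, 7 → edx=7
mov esi, 5 → esi=5
sub edx, 4 → edx=7-4=3
xor edx, 11 → edx=3^11=8
sub esi, 1 → esi=5-1=4
cmp esi, 2  (cmp 4,2)
jg loop: taken
sub edx, 4 → edx=8-4=4
xor edx, 11 → edx=4^11=15
sub esi, 1 → esi=4-1=3
cmp esi, 2  (cmp 3,2)
jg loop: taken
sub edx, 4 → edx=15-4=11
xor edx, 11 → edx=11^11=0
After step 14: edx = 0.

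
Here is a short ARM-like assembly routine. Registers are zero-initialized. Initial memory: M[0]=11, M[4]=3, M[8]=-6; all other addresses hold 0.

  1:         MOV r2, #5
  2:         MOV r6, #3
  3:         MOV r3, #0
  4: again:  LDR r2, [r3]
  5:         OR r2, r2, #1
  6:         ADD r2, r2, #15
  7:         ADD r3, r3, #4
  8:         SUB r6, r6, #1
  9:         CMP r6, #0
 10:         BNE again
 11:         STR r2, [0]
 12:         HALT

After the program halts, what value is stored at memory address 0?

10

r2=5
r6=3
r3=0
r2=M[0]=11
r2=11|1=11
r2=11+15=26
r3=0+4=4
r6=3-1=2
CMP r6, #0  (cmp 2,0)
BNE again: taken
r2=M[4]=3
r2=3|1=3
r2=3+15=18
r3=4+4=8
r6=2-1=1
CMP r6, #0  (cmp 1,0)
BNE again: taken
r2=M[8]=-6
r2=(-6)|1=-5
r2=(-5)+15=10
r3=8+4=12
r6=1-1=0
CMP r6, #0  (cmp 0,0)
BNE again: not taken
STR r2, [0] → M[0]=10
halt.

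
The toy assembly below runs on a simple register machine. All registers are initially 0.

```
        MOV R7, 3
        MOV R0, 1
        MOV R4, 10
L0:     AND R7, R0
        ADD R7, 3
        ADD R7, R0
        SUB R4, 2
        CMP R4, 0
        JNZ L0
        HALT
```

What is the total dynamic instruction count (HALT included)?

MOV R7, 3 → R7=3
MOV R0, 1 → R0=1
MOV R4, 10 → R4=10
AND R7, R0 → R7=3&1=1
ADD R7, 3 → R7=1+3=4
ADD R7, R0 → R7=4+1=5
SUB R4, 2 → R4=10-2=8
CMP R4, 0  (cmp 8,0)
JNZ L0: taken
AND R7, R0 → R7=5&1=1
ADD R7, 3 → R7=1+3=4
ADD R7, R0 → R7=4+1=5
SUB R4, 2 → R4=8-2=6
CMP R4, 0  (cmp 6,0)
JNZ L0: taken
AND R7, R0 → R7=5&1=1
ADD R7, 3 → R7=1+3=4
ADD R7, R0 → R7=4+1=5
SUB R4, 2 → R4=6-2=4
CMP R4, 0  (cmp 4,0)
JNZ L0: taken
AND R7, R0 → R7=5&1=1
ADD R7, 3 → R7=1+3=4
ADD R7, R0 → R7=4+1=5
SUB R4, 2 → R4=4-2=2
CMP R4, 0  (cmp 2,0)
JNZ L0: taken
AND R7, R0 → R7=5&1=1
ADD R7, 3 → R7=1+3=4
ADD R7, R0 → R7=4+1=5
SUB R4, 2 → R4=2-2=0
CMP R4, 0  (cmp 0,0)
JNZ L0: not taken
halt.
Total executed instructions: 34.

34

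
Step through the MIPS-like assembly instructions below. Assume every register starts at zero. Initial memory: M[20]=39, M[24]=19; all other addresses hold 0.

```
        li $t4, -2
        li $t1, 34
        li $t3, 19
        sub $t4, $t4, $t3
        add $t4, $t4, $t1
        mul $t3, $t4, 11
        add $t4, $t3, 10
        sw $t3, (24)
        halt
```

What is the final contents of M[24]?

143

after li $t4, -2: $t4=-2
after li $t1, 34: $t1=34
after li $t3, 19: $t3=19
after sub $t4, $t4, $t3: $t4=(-2)-19=-21
after add $t4, $t4, $t1: $t4=(-21)+34=13
after mul $t3, $t4, 11: $t3=13*11=143
after add $t4, $t3, 10: $t4=143+10=153
sw $t3, (24) → M[24]=143
halt.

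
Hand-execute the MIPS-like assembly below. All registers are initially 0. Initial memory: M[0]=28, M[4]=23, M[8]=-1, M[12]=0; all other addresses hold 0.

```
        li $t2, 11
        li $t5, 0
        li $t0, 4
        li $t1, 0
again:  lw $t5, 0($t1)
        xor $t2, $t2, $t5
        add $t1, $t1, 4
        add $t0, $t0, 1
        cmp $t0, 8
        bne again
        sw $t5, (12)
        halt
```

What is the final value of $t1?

$t2=11
$t5=0
$t0=4
$t1=0
$t5=M[0]=28
$t2=11^28=23
$t1=0+4=4
$t0=4+1=5
cmp $t0, 8  (cmp 5,8)
bne again: taken
$t5=M[4]=23
$t2=23^23=0
$t1=4+4=8
$t0=5+1=6
cmp $t0, 8  (cmp 6,8)
bne again: taken
$t5=M[8]=-1
$t2=0^(-1)=-1
$t1=8+4=12
$t0=6+1=7
cmp $t0, 8  (cmp 7,8)
bne again: taken
$t5=M[12]=0
$t2=(-1)^0=-1
$t1=12+4=16
$t0=7+1=8
cmp $t0, 8  (cmp 8,8)
bne again: not taken
sw $t5, (12) → M[12]=0
halt.

16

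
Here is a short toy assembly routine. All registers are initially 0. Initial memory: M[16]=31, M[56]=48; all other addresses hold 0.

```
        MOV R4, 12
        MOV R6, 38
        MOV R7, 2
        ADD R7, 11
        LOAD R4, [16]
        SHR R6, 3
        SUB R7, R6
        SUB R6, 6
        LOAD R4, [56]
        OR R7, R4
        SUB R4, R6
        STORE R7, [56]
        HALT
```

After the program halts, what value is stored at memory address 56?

after MOV R4, 12: R4=12
after MOV R6, 38: R6=38
after MOV R7, 2: R7=2
after ADD R7, 11: R7=2+11=13
after LOAD R4, [16]: R4=M[16]=31
after SHR R6, 3: R6=38>>3=4
after SUB R7, R6: R7=13-4=9
after SUB R6, 6: R6=4-6=-2
after LOAD R4, [56]: R4=M[56]=48
after OR R7, R4: R7=9|48=57
after SUB R4, R6: R4=48-(-2)=50
STORE R7, [56] → M[56]=57
halt.

57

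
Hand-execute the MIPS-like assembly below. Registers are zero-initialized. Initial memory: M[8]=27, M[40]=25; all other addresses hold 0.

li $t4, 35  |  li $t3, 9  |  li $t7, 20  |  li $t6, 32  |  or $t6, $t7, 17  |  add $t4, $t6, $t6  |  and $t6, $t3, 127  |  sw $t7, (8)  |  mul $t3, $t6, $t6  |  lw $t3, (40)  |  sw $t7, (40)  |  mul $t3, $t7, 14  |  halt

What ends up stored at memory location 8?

20

after li $t4, 35: $t4=35
after li $t3, 9: $t3=9
after li $t7, 20: $t7=20
after li $t6, 32: $t6=32
after or $t6, $t7, 17: $t6=20|17=21
after add $t4, $t6, $t6: $t4=21+21=42
after and $t6, $t3, 127: $t6=9&127=9
sw $t7, (8) → M[8]=20
after mul $t3, $t6, $t6: $t3=9*9=81
after lw $t3, (40): $t3=M[40]=25
sw $t7, (40) → M[40]=20
after mul $t3, $t7, 14: $t3=20*14=280
halt.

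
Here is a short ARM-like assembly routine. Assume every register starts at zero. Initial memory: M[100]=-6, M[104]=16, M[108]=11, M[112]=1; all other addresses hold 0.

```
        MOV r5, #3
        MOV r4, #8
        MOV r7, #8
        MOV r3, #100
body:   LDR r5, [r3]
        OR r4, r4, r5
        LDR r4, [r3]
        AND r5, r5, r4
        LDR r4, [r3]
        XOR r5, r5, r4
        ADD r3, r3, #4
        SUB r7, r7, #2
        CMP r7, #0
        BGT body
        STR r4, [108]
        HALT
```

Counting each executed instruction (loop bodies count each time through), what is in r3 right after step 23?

108

r5=3
r4=8
r7=8
r3=100
r5=M[100]=-6
r4=8|(-6)=-6
r4=M[100]=-6
r5=(-6)&(-6)=-6
r4=M[100]=-6
r5=(-6)^(-6)=0
r3=100+4=104
r7=8-2=6
CMP r7, #0  (cmp 6,0)
BGT body: taken
r5=M[104]=16
r4=(-6)|16=-6
r4=M[104]=16
r5=16&16=16
r4=M[104]=16
r5=16^16=0
r3=104+4=108
r7=6-2=4
CMP r7, #0  (cmp 4,0)
After step 23: r3 = 108.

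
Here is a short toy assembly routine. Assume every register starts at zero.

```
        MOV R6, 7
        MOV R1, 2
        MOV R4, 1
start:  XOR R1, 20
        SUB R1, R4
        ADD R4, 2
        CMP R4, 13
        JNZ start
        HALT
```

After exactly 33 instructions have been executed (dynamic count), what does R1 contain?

R6=7
R1=2
R4=1
R1=2^20=22
R1=22-1=21
R4=1+2=3
CMP R4, 13  (cmp 3,13)
JNZ start: taken
R1=21^20=1
R1=1-3=-2
R4=3+2=5
CMP R4, 13  (cmp 5,13)
JNZ start: taken
R1=(-2)^20=-22
R1=(-22)-5=-27
R4=5+2=7
CMP R4, 13  (cmp 7,13)
JNZ start: taken
R1=(-27)^20=-15
R1=(-15)-7=-22
R4=7+2=9
CMP R4, 13  (cmp 9,13)
JNZ start: taken
R1=(-22)^20=-2
R1=(-2)-9=-11
R4=9+2=11
CMP R4, 13  (cmp 11,13)
JNZ start: taken
R1=(-11)^20=-31
R1=(-31)-11=-42
R4=11+2=13
CMP R4, 13  (cmp 13,13)
JNZ start: not taken
After step 33: R1 = -42.

-42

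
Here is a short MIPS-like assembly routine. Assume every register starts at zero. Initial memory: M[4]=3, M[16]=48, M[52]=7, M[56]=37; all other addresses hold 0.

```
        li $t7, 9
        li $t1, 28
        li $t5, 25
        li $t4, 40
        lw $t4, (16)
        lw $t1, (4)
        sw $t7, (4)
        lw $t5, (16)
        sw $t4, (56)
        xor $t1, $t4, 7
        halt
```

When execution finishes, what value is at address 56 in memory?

48

after li $t7, 9: $t7=9
after li $t1, 28: $t1=28
after li $t5, 25: $t5=25
after li $t4, 40: $t4=40
after lw $t4, (16): $t4=M[16]=48
after lw $t1, (4): $t1=M[4]=3
sw $t7, (4) → M[4]=9
after lw $t5, (16): $t5=M[16]=48
sw $t4, (56) → M[56]=48
after xor $t1, $t4, 7: $t1=48^7=55
halt.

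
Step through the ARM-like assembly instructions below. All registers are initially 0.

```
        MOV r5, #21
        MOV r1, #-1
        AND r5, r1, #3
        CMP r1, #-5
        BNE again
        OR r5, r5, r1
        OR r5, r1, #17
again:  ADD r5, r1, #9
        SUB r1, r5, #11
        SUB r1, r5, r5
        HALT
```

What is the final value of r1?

0

MOV r5, #21 → r5=21
MOV r1, #-1 → r1=-1
AND r5, r1, #3 → r5=(-1)&3=3
CMP r1, #-5  (cmp -1,-5)
BNE again: taken
ADD r5, r1, #9 → r5=(-1)+9=8
SUB r1, r5, #11 → r1=8-11=-3
SUB r1, r5, r5 → r1=8-8=0
halt.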